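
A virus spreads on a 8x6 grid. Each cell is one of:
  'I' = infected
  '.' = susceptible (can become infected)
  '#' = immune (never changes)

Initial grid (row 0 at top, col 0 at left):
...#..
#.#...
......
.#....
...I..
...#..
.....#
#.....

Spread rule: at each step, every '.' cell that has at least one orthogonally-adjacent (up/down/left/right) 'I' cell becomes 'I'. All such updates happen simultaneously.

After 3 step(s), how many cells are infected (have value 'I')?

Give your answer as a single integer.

Answer: 20

Derivation:
Step 0 (initial): 1 infected
Step 1: +3 new -> 4 infected
Step 2: +7 new -> 11 infected
Step 3: +9 new -> 20 infected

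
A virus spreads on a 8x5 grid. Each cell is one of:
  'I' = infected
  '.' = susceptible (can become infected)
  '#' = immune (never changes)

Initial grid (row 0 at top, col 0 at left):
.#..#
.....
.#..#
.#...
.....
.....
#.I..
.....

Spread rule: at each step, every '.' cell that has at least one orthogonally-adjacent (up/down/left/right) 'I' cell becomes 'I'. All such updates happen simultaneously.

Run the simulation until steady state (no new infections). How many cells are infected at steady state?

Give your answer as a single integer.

Answer: 34

Derivation:
Step 0 (initial): 1 infected
Step 1: +4 new -> 5 infected
Step 2: +6 new -> 11 infected
Step 3: +7 new -> 18 infected
Step 4: +4 new -> 22 infected
Step 5: +4 new -> 26 infected
Step 6: +4 new -> 30 infected
Step 7: +3 new -> 33 infected
Step 8: +1 new -> 34 infected
Step 9: +0 new -> 34 infected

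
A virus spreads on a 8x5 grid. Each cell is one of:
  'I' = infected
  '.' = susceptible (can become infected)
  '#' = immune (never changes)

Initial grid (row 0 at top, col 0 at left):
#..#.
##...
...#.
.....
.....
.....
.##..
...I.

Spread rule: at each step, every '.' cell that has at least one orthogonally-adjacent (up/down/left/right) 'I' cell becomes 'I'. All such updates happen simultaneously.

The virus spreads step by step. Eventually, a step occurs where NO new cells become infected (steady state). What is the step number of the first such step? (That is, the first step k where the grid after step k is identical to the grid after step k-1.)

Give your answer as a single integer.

Answer: 10

Derivation:
Step 0 (initial): 1 infected
Step 1: +3 new -> 4 infected
Step 2: +3 new -> 7 infected
Step 3: +4 new -> 11 infected
Step 4: +5 new -> 16 infected
Step 5: +4 new -> 20 infected
Step 6: +4 new -> 24 infected
Step 7: +4 new -> 28 infected
Step 8: +4 new -> 32 infected
Step 9: +1 new -> 33 infected
Step 10: +0 new -> 33 infected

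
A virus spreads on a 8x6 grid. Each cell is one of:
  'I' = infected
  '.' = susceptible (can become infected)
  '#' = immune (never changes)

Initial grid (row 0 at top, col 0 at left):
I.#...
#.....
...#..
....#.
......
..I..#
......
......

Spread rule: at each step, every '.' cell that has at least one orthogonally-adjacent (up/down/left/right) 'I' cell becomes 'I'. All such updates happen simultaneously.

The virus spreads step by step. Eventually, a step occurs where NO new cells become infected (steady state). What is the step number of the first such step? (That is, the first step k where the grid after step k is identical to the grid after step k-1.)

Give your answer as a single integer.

Step 0 (initial): 2 infected
Step 1: +5 new -> 7 infected
Step 2: +9 new -> 16 infected
Step 3: +11 new -> 27 infected
Step 4: +7 new -> 34 infected
Step 5: +4 new -> 38 infected
Step 6: +4 new -> 42 infected
Step 7: +1 new -> 43 infected
Step 8: +0 new -> 43 infected

Answer: 8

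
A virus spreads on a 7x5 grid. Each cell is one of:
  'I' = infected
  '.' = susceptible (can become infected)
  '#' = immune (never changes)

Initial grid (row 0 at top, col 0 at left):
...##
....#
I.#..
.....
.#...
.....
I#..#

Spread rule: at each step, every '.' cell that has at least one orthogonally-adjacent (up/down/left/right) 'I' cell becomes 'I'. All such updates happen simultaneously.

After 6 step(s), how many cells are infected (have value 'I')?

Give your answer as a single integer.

Step 0 (initial): 2 infected
Step 1: +4 new -> 6 infected
Step 2: +5 new -> 11 infected
Step 3: +4 new -> 15 infected
Step 4: +6 new -> 21 infected
Step 5: +5 new -> 26 infected
Step 6: +2 new -> 28 infected

Answer: 28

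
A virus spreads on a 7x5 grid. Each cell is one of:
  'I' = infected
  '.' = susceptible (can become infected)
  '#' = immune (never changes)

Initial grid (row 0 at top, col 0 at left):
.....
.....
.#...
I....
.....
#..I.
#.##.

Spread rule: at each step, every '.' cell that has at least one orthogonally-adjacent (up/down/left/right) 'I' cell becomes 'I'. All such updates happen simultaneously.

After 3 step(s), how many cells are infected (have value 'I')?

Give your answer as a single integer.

Step 0 (initial): 2 infected
Step 1: +6 new -> 8 infected
Step 2: +8 new -> 16 infected
Step 3: +6 new -> 22 infected

Answer: 22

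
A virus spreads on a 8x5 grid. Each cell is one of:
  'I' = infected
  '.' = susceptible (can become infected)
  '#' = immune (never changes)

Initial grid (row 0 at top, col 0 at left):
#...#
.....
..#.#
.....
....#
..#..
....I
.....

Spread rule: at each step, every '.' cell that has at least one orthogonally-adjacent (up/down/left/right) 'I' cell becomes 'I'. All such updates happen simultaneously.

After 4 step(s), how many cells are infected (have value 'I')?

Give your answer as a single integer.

Step 0 (initial): 1 infected
Step 1: +3 new -> 4 infected
Step 2: +3 new -> 7 infected
Step 3: +3 new -> 10 infected
Step 4: +5 new -> 15 infected

Answer: 15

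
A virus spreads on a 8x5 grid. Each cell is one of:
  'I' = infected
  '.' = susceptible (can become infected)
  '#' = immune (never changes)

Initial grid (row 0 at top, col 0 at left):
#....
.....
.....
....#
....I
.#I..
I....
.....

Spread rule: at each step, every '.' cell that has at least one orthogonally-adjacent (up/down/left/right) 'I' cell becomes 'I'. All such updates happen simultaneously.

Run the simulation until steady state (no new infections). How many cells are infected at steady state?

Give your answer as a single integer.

Step 0 (initial): 3 infected
Step 1: +8 new -> 11 infected
Step 2: +8 new -> 19 infected
Step 3: +6 new -> 25 infected
Step 4: +5 new -> 30 infected
Step 5: +5 new -> 35 infected
Step 6: +2 new -> 37 infected
Step 7: +0 new -> 37 infected

Answer: 37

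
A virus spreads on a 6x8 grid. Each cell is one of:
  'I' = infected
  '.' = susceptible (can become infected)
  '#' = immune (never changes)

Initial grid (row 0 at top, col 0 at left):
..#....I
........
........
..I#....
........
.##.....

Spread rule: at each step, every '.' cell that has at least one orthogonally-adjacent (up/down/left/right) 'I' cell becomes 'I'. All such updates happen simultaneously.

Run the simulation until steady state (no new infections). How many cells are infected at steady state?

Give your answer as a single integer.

Step 0 (initial): 2 infected
Step 1: +5 new -> 7 infected
Step 2: +9 new -> 16 infected
Step 3: +11 new -> 27 infected
Step 4: +11 new -> 38 infected
Step 5: +5 new -> 43 infected
Step 6: +1 new -> 44 infected
Step 7: +0 new -> 44 infected

Answer: 44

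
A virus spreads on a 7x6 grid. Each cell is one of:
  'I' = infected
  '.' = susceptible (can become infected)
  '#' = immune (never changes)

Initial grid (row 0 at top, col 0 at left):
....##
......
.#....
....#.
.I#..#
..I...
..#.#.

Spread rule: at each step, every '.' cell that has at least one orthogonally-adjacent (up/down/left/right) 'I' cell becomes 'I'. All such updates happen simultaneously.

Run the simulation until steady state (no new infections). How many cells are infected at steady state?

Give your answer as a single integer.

Answer: 34

Derivation:
Step 0 (initial): 2 infected
Step 1: +4 new -> 6 infected
Step 2: +7 new -> 13 infected
Step 3: +6 new -> 19 infected
Step 4: +4 new -> 23 infected
Step 5: +5 new -> 28 infected
Step 6: +4 new -> 32 infected
Step 7: +2 new -> 34 infected
Step 8: +0 new -> 34 infected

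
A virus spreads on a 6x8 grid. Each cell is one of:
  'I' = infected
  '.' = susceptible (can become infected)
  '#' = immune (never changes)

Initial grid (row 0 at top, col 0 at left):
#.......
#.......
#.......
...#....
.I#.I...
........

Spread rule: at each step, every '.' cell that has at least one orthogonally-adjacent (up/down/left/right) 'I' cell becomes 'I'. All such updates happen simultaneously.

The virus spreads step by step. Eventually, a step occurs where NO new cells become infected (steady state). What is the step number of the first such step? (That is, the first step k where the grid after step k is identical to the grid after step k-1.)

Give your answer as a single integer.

Step 0 (initial): 2 infected
Step 1: +7 new -> 9 infected
Step 2: +10 new -> 19 infected
Step 3: +8 new -> 27 infected
Step 4: +8 new -> 35 infected
Step 5: +5 new -> 40 infected
Step 6: +2 new -> 42 infected
Step 7: +1 new -> 43 infected
Step 8: +0 new -> 43 infected

Answer: 8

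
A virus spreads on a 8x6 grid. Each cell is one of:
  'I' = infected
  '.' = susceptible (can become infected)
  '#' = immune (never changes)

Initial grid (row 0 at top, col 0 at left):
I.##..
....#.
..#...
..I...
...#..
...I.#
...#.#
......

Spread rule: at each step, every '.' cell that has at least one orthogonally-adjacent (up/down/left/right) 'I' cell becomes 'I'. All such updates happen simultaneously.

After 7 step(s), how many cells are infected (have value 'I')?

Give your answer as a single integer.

Answer: 40

Derivation:
Step 0 (initial): 3 infected
Step 1: +7 new -> 10 infected
Step 2: +11 new -> 21 infected
Step 3: +10 new -> 31 infected
Step 4: +5 new -> 36 infected
Step 5: +2 new -> 38 infected
Step 6: +1 new -> 39 infected
Step 7: +1 new -> 40 infected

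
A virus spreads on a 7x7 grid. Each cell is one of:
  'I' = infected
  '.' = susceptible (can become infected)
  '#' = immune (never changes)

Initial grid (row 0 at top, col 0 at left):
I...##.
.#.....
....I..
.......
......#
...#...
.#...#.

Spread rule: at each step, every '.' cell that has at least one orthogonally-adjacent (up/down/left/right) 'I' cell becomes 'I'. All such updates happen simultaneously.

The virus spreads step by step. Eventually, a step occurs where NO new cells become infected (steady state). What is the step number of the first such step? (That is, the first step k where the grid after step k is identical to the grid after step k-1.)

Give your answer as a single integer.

Answer: 7

Derivation:
Step 0 (initial): 2 infected
Step 1: +6 new -> 8 infected
Step 2: +9 new -> 17 infected
Step 3: +10 new -> 27 infected
Step 4: +6 new -> 33 infected
Step 5: +5 new -> 38 infected
Step 6: +4 new -> 42 infected
Step 7: +0 new -> 42 infected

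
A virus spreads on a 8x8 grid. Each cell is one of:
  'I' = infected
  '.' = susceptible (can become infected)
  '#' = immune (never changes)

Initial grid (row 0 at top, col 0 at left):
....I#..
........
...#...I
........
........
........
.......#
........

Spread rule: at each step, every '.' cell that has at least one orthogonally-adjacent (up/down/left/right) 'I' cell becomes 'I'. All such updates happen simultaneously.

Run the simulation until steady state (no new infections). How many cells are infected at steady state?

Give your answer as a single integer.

Step 0 (initial): 2 infected
Step 1: +5 new -> 7 infected
Step 2: +9 new -> 16 infected
Step 3: +7 new -> 23 infected
Step 4: +7 new -> 30 infected
Step 5: +7 new -> 37 infected
Step 6: +7 new -> 44 infected
Step 7: +7 new -> 51 infected
Step 8: +4 new -> 55 infected
Step 9: +3 new -> 58 infected
Step 10: +2 new -> 60 infected
Step 11: +1 new -> 61 infected
Step 12: +0 new -> 61 infected

Answer: 61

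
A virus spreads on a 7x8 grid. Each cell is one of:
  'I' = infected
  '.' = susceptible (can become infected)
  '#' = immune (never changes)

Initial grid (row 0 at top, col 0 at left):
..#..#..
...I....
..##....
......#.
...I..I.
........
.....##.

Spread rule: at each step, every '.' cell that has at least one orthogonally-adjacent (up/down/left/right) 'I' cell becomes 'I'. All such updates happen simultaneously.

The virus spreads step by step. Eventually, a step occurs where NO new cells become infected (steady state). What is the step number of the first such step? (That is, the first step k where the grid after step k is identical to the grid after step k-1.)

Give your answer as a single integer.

Answer: 6

Derivation:
Step 0 (initial): 3 infected
Step 1: +10 new -> 13 infected
Step 2: +14 new -> 27 infected
Step 3: +12 new -> 39 infected
Step 4: +8 new -> 47 infected
Step 5: +2 new -> 49 infected
Step 6: +0 new -> 49 infected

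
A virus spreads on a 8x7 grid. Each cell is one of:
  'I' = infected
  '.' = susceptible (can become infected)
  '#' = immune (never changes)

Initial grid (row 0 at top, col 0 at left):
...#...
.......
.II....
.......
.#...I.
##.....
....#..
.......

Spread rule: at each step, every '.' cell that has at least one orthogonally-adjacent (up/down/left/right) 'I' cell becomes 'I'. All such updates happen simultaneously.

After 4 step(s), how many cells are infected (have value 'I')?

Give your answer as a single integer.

Answer: 44

Derivation:
Step 0 (initial): 3 infected
Step 1: +10 new -> 13 infected
Step 2: +15 new -> 28 infected
Step 3: +9 new -> 37 infected
Step 4: +7 new -> 44 infected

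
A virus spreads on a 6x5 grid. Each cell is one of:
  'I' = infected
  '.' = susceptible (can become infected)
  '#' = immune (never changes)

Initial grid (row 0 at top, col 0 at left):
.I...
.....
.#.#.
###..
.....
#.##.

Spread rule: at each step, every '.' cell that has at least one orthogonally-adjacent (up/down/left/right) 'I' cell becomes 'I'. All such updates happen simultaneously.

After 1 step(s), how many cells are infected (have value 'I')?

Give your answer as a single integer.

Step 0 (initial): 1 infected
Step 1: +3 new -> 4 infected

Answer: 4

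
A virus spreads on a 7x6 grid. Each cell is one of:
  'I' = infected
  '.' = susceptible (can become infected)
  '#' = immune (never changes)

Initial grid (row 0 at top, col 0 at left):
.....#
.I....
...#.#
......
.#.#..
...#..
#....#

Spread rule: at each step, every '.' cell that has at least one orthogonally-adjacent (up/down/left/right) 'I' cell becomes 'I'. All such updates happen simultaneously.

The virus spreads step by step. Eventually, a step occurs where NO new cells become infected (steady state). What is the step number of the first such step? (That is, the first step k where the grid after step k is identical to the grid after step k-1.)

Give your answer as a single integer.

Answer: 9

Derivation:
Step 0 (initial): 1 infected
Step 1: +4 new -> 5 infected
Step 2: +6 new -> 11 infected
Step 3: +4 new -> 15 infected
Step 4: +6 new -> 21 infected
Step 5: +3 new -> 24 infected
Step 6: +4 new -> 28 infected
Step 7: +4 new -> 32 infected
Step 8: +2 new -> 34 infected
Step 9: +0 new -> 34 infected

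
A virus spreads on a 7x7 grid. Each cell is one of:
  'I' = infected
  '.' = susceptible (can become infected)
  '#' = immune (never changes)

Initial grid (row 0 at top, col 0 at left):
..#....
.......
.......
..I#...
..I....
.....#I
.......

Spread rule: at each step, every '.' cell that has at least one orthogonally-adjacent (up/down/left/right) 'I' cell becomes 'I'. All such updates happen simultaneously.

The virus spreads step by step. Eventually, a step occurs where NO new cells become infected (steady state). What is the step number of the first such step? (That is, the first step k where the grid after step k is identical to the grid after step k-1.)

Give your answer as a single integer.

Answer: 7

Derivation:
Step 0 (initial): 3 infected
Step 1: +7 new -> 10 infected
Step 2: +12 new -> 22 infected
Step 3: +12 new -> 34 infected
Step 4: +7 new -> 41 infected
Step 5: +4 new -> 45 infected
Step 6: +1 new -> 46 infected
Step 7: +0 new -> 46 infected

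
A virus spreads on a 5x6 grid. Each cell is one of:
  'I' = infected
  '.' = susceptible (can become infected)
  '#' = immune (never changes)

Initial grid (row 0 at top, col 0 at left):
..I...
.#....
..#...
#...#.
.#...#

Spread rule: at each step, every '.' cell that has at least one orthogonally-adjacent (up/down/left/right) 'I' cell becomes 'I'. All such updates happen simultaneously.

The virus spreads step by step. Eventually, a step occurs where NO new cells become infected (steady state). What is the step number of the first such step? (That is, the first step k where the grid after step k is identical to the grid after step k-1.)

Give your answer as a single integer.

Answer: 7

Derivation:
Step 0 (initial): 1 infected
Step 1: +3 new -> 4 infected
Step 2: +3 new -> 7 infected
Step 3: +4 new -> 11 infected
Step 4: +4 new -> 15 infected
Step 5: +4 new -> 19 infected
Step 6: +4 new -> 23 infected
Step 7: +0 new -> 23 infected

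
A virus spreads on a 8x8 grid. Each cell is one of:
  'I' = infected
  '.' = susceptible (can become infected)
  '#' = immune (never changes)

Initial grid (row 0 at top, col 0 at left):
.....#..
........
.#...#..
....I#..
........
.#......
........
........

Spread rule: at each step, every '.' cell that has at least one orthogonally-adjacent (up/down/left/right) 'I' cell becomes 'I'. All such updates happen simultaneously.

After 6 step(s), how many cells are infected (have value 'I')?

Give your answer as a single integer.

Answer: 54

Derivation:
Step 0 (initial): 1 infected
Step 1: +3 new -> 4 infected
Step 2: +6 new -> 10 infected
Step 3: +10 new -> 20 infected
Step 4: +12 new -> 32 infected
Step 5: +13 new -> 45 infected
Step 6: +9 new -> 54 infected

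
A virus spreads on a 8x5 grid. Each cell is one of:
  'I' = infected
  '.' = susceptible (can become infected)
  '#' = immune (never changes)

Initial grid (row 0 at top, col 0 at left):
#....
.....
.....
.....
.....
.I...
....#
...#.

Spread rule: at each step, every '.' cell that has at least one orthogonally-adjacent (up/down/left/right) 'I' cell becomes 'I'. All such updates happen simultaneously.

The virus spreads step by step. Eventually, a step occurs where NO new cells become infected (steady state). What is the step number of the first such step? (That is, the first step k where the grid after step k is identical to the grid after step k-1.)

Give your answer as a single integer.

Answer: 9

Derivation:
Step 0 (initial): 1 infected
Step 1: +4 new -> 5 infected
Step 2: +7 new -> 12 infected
Step 3: +8 new -> 20 infected
Step 4: +5 new -> 25 infected
Step 5: +5 new -> 30 infected
Step 6: +3 new -> 33 infected
Step 7: +2 new -> 35 infected
Step 8: +1 new -> 36 infected
Step 9: +0 new -> 36 infected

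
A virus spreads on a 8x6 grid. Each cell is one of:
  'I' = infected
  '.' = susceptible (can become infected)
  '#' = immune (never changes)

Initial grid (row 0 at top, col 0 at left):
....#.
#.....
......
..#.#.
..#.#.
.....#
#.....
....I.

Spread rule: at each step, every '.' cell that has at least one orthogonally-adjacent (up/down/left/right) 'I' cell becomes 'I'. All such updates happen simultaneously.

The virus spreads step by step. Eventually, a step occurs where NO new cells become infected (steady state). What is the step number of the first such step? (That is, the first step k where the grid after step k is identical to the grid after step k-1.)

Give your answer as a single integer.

Answer: 12

Derivation:
Step 0 (initial): 1 infected
Step 1: +3 new -> 4 infected
Step 2: +4 new -> 8 infected
Step 3: +3 new -> 11 infected
Step 4: +4 new -> 15 infected
Step 5: +2 new -> 17 infected
Step 6: +3 new -> 20 infected
Step 7: +5 new -> 25 infected
Step 8: +6 new -> 31 infected
Step 9: +5 new -> 36 infected
Step 10: +3 new -> 39 infected
Step 11: +1 new -> 40 infected
Step 12: +0 new -> 40 infected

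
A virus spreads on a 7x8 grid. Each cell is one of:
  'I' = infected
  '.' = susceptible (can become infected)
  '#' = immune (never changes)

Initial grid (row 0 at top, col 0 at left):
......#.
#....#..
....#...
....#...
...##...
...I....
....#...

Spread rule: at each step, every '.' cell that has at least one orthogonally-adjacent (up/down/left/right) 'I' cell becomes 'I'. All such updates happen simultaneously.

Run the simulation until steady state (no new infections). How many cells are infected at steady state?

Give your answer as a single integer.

Answer: 48

Derivation:
Step 0 (initial): 1 infected
Step 1: +3 new -> 4 infected
Step 2: +4 new -> 8 infected
Step 3: +7 new -> 15 infected
Step 4: +9 new -> 24 infected
Step 5: +8 new -> 32 infected
Step 6: +6 new -> 38 infected
Step 7: +5 new -> 43 infected
Step 8: +3 new -> 46 infected
Step 9: +2 new -> 48 infected
Step 10: +0 new -> 48 infected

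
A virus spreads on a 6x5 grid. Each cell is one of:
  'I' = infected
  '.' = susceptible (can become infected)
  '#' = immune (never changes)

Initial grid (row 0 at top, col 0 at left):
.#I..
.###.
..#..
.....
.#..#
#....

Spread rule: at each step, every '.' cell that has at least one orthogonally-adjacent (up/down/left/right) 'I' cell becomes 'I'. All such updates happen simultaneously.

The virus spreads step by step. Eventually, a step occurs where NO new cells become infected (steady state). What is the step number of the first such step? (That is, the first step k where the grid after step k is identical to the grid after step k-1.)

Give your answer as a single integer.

Step 0 (initial): 1 infected
Step 1: +1 new -> 2 infected
Step 2: +1 new -> 3 infected
Step 3: +1 new -> 4 infected
Step 4: +1 new -> 5 infected
Step 5: +2 new -> 7 infected
Step 6: +1 new -> 8 infected
Step 7: +2 new -> 10 infected
Step 8: +3 new -> 13 infected
Step 9: +4 new -> 17 infected
Step 10: +3 new -> 20 infected
Step 11: +1 new -> 21 infected
Step 12: +1 new -> 22 infected
Step 13: +0 new -> 22 infected

Answer: 13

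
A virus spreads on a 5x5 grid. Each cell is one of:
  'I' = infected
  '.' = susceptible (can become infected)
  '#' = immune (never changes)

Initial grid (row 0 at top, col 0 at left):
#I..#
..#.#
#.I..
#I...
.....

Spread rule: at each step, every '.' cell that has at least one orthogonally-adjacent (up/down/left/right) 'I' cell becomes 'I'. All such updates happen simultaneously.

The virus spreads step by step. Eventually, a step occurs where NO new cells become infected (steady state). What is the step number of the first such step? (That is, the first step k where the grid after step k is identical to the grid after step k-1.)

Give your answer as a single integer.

Answer: 5

Derivation:
Step 0 (initial): 3 infected
Step 1: +6 new -> 9 infected
Step 2: +7 new -> 16 infected
Step 3: +2 new -> 18 infected
Step 4: +1 new -> 19 infected
Step 5: +0 new -> 19 infected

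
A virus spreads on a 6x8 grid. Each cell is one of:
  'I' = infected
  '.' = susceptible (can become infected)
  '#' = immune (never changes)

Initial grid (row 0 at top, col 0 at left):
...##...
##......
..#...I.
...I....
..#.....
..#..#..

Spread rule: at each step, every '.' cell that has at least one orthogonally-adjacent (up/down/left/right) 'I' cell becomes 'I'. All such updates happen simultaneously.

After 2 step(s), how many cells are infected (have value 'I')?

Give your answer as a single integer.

Step 0 (initial): 2 infected
Step 1: +8 new -> 10 infected
Step 2: +11 new -> 21 infected

Answer: 21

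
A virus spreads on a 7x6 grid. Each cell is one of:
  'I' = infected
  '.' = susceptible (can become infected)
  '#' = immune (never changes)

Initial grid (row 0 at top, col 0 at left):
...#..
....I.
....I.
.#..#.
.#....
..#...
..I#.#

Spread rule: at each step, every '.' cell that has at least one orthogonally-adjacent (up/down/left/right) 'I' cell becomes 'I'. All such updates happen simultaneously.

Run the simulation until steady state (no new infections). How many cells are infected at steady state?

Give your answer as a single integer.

Step 0 (initial): 3 infected
Step 1: +6 new -> 9 infected
Step 2: +7 new -> 16 infected
Step 3: +7 new -> 23 infected
Step 4: +8 new -> 31 infected
Step 5: +3 new -> 34 infected
Step 6: +1 new -> 35 infected
Step 7: +0 new -> 35 infected

Answer: 35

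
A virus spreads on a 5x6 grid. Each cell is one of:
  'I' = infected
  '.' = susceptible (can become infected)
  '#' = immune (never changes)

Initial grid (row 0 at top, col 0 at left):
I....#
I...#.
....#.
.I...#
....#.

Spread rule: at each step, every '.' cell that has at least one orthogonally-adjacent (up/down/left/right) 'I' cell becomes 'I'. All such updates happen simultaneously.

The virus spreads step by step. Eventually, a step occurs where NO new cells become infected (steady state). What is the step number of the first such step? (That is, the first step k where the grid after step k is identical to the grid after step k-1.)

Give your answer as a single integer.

Step 0 (initial): 3 infected
Step 1: +7 new -> 10 infected
Step 2: +6 new -> 16 infected
Step 3: +5 new -> 21 infected
Step 4: +1 new -> 22 infected
Step 5: +0 new -> 22 infected

Answer: 5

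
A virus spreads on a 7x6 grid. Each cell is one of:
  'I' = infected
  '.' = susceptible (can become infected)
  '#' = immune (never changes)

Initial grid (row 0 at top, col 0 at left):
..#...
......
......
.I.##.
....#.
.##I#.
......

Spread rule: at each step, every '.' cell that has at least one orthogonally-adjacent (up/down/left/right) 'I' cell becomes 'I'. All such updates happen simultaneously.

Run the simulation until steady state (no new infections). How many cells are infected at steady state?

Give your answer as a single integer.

Step 0 (initial): 2 infected
Step 1: +6 new -> 8 infected
Step 2: +7 new -> 15 infected
Step 3: +7 new -> 22 infected
Step 4: +5 new -> 27 infected
Step 5: +4 new -> 31 infected
Step 6: +3 new -> 34 infected
Step 7: +1 new -> 35 infected
Step 8: +0 new -> 35 infected

Answer: 35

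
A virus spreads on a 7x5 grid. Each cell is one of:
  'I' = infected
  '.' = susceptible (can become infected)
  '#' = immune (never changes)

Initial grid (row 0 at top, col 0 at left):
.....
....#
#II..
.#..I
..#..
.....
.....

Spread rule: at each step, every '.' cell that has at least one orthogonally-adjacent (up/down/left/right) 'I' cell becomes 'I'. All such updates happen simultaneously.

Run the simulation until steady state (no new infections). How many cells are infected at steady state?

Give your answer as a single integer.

Answer: 31

Derivation:
Step 0 (initial): 3 infected
Step 1: +7 new -> 10 infected
Step 2: +6 new -> 16 infected
Step 3: +4 new -> 20 infected
Step 4: +3 new -> 23 infected
Step 5: +2 new -> 25 infected
Step 6: +3 new -> 28 infected
Step 7: +2 new -> 30 infected
Step 8: +1 new -> 31 infected
Step 9: +0 new -> 31 infected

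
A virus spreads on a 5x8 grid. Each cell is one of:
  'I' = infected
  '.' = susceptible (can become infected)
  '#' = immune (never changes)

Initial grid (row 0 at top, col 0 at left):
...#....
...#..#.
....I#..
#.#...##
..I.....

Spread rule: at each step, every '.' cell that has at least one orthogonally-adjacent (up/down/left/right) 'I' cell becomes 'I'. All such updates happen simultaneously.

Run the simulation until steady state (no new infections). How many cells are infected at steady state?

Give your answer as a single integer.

Answer: 32

Derivation:
Step 0 (initial): 2 infected
Step 1: +5 new -> 7 infected
Step 2: +8 new -> 15 infected
Step 3: +4 new -> 19 infected
Step 4: +5 new -> 24 infected
Step 5: +4 new -> 28 infected
Step 6: +2 new -> 30 infected
Step 7: +1 new -> 31 infected
Step 8: +1 new -> 32 infected
Step 9: +0 new -> 32 infected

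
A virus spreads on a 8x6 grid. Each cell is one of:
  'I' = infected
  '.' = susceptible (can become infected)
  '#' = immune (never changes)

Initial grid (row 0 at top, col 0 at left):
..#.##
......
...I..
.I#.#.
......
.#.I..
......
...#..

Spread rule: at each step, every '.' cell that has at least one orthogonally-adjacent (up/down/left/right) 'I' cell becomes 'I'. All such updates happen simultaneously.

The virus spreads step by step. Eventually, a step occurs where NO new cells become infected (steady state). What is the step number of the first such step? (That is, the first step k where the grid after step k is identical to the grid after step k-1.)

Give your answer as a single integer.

Answer: 6

Derivation:
Step 0 (initial): 3 infected
Step 1: +11 new -> 14 infected
Step 2: +12 new -> 26 infected
Step 3: +10 new -> 36 infected
Step 4: +4 new -> 40 infected
Step 5: +1 new -> 41 infected
Step 6: +0 new -> 41 infected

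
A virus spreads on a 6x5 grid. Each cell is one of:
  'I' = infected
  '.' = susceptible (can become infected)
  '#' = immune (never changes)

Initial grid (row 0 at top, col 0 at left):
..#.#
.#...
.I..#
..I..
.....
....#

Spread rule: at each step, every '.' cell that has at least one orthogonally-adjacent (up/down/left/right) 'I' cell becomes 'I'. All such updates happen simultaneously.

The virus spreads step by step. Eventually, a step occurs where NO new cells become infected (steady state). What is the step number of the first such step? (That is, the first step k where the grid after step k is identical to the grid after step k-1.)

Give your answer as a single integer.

Step 0 (initial): 2 infected
Step 1: +5 new -> 7 infected
Step 2: +8 new -> 15 infected
Step 3: +6 new -> 21 infected
Step 4: +4 new -> 25 infected
Step 5: +0 new -> 25 infected

Answer: 5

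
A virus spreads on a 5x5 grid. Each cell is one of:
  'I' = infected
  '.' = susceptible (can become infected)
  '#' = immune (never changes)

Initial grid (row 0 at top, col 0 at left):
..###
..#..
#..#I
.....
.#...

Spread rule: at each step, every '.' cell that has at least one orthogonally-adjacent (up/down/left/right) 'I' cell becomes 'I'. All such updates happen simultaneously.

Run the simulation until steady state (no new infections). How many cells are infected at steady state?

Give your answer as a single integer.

Answer: 18

Derivation:
Step 0 (initial): 1 infected
Step 1: +2 new -> 3 infected
Step 2: +3 new -> 6 infected
Step 3: +2 new -> 8 infected
Step 4: +3 new -> 11 infected
Step 5: +2 new -> 13 infected
Step 6: +2 new -> 15 infected
Step 7: +2 new -> 17 infected
Step 8: +1 new -> 18 infected
Step 9: +0 new -> 18 infected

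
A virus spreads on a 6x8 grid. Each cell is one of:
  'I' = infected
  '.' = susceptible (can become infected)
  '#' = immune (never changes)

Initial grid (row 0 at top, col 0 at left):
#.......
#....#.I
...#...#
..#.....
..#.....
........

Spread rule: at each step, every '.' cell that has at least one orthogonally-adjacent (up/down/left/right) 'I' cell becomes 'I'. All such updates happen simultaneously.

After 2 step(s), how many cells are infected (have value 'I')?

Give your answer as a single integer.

Step 0 (initial): 1 infected
Step 1: +2 new -> 3 infected
Step 2: +2 new -> 5 infected

Answer: 5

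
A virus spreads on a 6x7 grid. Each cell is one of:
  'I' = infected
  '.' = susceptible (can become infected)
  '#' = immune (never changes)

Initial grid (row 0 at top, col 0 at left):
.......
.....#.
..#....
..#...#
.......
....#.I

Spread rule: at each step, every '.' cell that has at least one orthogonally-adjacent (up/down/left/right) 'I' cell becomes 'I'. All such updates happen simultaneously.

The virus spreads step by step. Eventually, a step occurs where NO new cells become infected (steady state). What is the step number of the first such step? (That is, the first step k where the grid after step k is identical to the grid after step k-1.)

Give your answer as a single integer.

Step 0 (initial): 1 infected
Step 1: +2 new -> 3 infected
Step 2: +1 new -> 4 infected
Step 3: +2 new -> 6 infected
Step 4: +3 new -> 9 infected
Step 5: +5 new -> 14 infected
Step 6: +5 new -> 19 infected
Step 7: +6 new -> 25 infected
Step 8: +6 new -> 31 infected
Step 9: +3 new -> 34 infected
Step 10: +2 new -> 36 infected
Step 11: +1 new -> 37 infected
Step 12: +0 new -> 37 infected

Answer: 12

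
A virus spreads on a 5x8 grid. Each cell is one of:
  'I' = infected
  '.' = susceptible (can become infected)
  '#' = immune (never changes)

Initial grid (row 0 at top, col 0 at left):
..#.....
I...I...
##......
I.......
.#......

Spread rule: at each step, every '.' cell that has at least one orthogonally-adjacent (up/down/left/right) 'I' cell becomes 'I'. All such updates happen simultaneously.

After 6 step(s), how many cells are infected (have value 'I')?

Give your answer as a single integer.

Step 0 (initial): 3 infected
Step 1: +8 new -> 11 infected
Step 2: +9 new -> 20 infected
Step 3: +8 new -> 28 infected
Step 4: +5 new -> 33 infected
Step 5: +2 new -> 35 infected
Step 6: +1 new -> 36 infected

Answer: 36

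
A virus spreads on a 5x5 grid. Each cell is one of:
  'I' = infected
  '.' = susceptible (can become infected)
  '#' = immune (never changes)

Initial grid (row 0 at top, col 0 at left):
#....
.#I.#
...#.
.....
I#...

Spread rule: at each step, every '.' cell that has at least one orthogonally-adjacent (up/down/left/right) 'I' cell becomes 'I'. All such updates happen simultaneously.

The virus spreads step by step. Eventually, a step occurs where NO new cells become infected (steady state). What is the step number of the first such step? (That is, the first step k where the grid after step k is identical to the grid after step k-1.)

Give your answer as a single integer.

Step 0 (initial): 2 infected
Step 1: +4 new -> 6 infected
Step 2: +6 new -> 12 infected
Step 3: +4 new -> 16 infected
Step 4: +2 new -> 18 infected
Step 5: +2 new -> 20 infected
Step 6: +0 new -> 20 infected

Answer: 6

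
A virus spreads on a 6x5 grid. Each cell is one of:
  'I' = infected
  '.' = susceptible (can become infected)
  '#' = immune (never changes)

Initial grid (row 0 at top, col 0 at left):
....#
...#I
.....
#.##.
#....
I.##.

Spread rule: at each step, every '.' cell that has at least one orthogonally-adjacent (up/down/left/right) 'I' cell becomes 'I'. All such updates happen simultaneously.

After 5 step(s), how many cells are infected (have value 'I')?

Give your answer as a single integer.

Step 0 (initial): 2 infected
Step 1: +2 new -> 4 infected
Step 2: +3 new -> 7 infected
Step 3: +4 new -> 11 infected
Step 4: +4 new -> 15 infected
Step 5: +3 new -> 18 infected

Answer: 18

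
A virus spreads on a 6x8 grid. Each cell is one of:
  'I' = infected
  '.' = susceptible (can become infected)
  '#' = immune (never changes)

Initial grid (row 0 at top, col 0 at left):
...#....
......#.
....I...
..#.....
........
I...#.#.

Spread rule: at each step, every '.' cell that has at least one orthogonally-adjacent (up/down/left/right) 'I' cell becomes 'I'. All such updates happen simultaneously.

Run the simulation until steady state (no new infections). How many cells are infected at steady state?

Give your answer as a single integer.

Answer: 43

Derivation:
Step 0 (initial): 2 infected
Step 1: +6 new -> 8 infected
Step 2: +11 new -> 19 infected
Step 3: +11 new -> 30 infected
Step 4: +8 new -> 38 infected
Step 5: +4 new -> 42 infected
Step 6: +1 new -> 43 infected
Step 7: +0 new -> 43 infected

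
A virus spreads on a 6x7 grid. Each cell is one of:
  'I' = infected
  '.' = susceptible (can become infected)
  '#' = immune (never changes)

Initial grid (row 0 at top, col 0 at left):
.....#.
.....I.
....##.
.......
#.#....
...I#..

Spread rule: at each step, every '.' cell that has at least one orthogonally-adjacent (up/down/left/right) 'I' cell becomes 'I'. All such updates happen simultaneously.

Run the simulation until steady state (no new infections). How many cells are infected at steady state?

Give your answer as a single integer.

Answer: 36

Derivation:
Step 0 (initial): 2 infected
Step 1: +4 new -> 6 infected
Step 2: +7 new -> 13 infected
Step 3: +9 new -> 22 infected
Step 4: +7 new -> 29 infected
Step 5: +5 new -> 34 infected
Step 6: +2 new -> 36 infected
Step 7: +0 new -> 36 infected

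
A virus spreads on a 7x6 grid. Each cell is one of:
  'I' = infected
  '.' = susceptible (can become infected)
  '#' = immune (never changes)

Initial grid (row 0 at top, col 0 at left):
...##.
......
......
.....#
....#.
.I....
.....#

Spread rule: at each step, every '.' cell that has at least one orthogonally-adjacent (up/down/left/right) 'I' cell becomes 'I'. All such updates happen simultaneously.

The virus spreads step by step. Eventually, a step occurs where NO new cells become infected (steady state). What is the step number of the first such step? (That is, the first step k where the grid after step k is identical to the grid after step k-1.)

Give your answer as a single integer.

Step 0 (initial): 1 infected
Step 1: +4 new -> 5 infected
Step 2: +6 new -> 11 infected
Step 3: +6 new -> 17 infected
Step 4: +6 new -> 23 infected
Step 5: +6 new -> 29 infected
Step 6: +4 new -> 33 infected
Step 7: +2 new -> 35 infected
Step 8: +1 new -> 36 infected
Step 9: +1 new -> 37 infected
Step 10: +0 new -> 37 infected

Answer: 10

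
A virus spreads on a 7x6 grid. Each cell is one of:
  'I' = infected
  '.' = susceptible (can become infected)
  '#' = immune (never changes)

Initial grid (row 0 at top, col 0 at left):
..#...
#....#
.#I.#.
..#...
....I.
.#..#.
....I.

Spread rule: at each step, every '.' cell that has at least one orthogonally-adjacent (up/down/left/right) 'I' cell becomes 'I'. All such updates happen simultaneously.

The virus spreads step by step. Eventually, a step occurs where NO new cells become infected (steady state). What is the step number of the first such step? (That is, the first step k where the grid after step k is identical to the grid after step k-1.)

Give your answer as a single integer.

Answer: 7

Derivation:
Step 0 (initial): 3 infected
Step 1: +7 new -> 10 infected
Step 2: +8 new -> 18 infected
Step 3: +7 new -> 25 infected
Step 4: +5 new -> 30 infected
Step 5: +3 new -> 33 infected
Step 6: +1 new -> 34 infected
Step 7: +0 new -> 34 infected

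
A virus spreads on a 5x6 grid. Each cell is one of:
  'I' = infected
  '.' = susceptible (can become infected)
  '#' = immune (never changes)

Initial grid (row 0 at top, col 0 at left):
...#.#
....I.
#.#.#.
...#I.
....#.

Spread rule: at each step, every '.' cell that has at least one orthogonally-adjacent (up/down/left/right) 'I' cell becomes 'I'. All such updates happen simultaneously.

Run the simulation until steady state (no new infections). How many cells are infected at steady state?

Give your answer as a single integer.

Step 0 (initial): 2 infected
Step 1: +4 new -> 6 infected
Step 2: +4 new -> 10 infected
Step 3: +2 new -> 12 infected
Step 4: +3 new -> 15 infected
Step 5: +2 new -> 17 infected
Step 6: +3 new -> 20 infected
Step 7: +2 new -> 22 infected
Step 8: +1 new -> 23 infected
Step 9: +0 new -> 23 infected

Answer: 23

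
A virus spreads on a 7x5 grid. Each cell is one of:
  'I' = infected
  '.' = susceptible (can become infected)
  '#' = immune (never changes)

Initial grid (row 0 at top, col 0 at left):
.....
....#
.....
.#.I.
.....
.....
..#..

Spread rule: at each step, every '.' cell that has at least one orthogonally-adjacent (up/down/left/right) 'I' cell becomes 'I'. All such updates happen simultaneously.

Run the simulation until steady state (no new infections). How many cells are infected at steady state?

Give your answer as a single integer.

Answer: 32

Derivation:
Step 0 (initial): 1 infected
Step 1: +4 new -> 5 infected
Step 2: +6 new -> 11 infected
Step 3: +7 new -> 18 infected
Step 4: +7 new -> 25 infected
Step 5: +5 new -> 30 infected
Step 6: +2 new -> 32 infected
Step 7: +0 new -> 32 infected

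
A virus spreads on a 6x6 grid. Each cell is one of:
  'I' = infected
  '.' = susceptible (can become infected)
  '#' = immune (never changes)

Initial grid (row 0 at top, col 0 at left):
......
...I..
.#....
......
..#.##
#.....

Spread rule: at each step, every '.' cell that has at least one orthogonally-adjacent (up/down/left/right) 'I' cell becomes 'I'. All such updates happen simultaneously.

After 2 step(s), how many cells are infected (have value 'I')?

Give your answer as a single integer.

Step 0 (initial): 1 infected
Step 1: +4 new -> 5 infected
Step 2: +7 new -> 12 infected

Answer: 12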